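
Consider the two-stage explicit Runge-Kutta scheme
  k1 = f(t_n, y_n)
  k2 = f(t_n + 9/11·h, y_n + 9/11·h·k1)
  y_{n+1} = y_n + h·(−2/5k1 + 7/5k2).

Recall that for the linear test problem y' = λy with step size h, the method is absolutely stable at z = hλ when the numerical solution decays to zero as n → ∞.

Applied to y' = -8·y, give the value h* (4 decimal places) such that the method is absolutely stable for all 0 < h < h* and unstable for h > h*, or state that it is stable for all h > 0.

Test eqn y'=λy, z=hλ:
  k1=λy_n ⇒ h·k1=z·y_n;  k2=λ(1+9/11z)y_n ⇒ h·k2=z(1+9/11z)y_n
  y_{n+1}/y_n = 1 − 2/5z + 7/5z(1+9/11z) = 1 + z + 63/55z²
  so R(z) = 1 + z + 63/55z².

Solve |R(x)|<1 on ℝ⁻.
x=-1.65: |R|=2.4685
R=1: x+63/55x²=0 ⇒ x=−55/63=-0.8730; min R=1−1/(4·63/55)=0.7817>−1
Confirm numerically:
  x=-0.429: |R|=0.78181 <1
  x=-0.427: |R|=0.78185 <1
  x=-0.413: |R|=0.78238 <1
  x=-1.372: |R|=1.78419 >1
  x=-0.960: |R|=1.09565 >1
So |R|<1 on (-0.8730, 0).

(-0.8730,0); λ=-8 ⇒ h* = (55/63)/8 = 0.1091.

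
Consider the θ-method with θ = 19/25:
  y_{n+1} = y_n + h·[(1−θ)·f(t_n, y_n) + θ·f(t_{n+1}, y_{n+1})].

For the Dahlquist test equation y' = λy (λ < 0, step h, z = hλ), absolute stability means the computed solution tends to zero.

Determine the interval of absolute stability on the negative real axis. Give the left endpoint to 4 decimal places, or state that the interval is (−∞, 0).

unbounded; (−∞, 0).

Set f=λy, z=hλ:
  y_{n+1} = y_n + z·[6/25·y_n + 19/25·y_{n+1}] ⇒ (1 − 19/25z)y_{n+1} = (1 + 6/25z)y_n
  ⇒ R(z) = (1 + 6/25z)/(1 − 19/25z).

Solve |R(x)|<1 on ℝ⁻.
x=-1.59: |R|=0.2800
x=-2: |R|=0.2063
x=-10: |R|=0.1628
x=-100: |R|=0.2987
θ=19/25≥1/2 ⇒ |1+6/25x|<|1−19/25x| ∀x<0 ⇒ unbounded interval.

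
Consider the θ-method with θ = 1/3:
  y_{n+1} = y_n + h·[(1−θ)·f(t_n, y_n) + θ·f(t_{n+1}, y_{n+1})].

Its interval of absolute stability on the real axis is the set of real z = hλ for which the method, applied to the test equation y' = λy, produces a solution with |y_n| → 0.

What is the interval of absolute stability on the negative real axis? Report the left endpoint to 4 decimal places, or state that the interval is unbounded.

(-6.0000, 0).

Test eqn y'=λy, z=hλ:
  y_{n+1} = y_n + z·[2/3·y_n + 1/3·y_{n+1}] ⇒ (1 − 1/3z)y_{n+1} = (1 + 2/3z)y_n
  ⇒ R(z) = (1 + 2/3z)/(1 − 1/3z).

Solve |R(x)|<1 on ℝ⁻.
x=-1.12: |R|=0.1845
R=−1: 1+2/3x = −1+1/3x ⇒ -1/3x=2 ⇒ x=2/(-1/3)=-6.0000
Confirm numerically:
  x=-5.443: |R|=0.93403 <1
  x=-3.164: |R|=0.53991 <1
  x=-6.500: |R|=1.05263 >1
  x=-6.287: |R|=1.03090 >1
  x=-6.262: |R|=1.02829 >1
Stable set (-6.0000, 0).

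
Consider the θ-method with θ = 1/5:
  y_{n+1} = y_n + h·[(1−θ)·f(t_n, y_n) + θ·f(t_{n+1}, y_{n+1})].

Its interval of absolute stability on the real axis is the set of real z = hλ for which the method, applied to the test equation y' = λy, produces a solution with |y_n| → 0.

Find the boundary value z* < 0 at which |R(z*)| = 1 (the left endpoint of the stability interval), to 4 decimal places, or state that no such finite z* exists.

Set f=λy, z=hλ:
  y_{n+1} = y_n + z·[4/5·y_n + 1/5·y_{n+1}] ⇒ (1 − 1/5z)y_{n+1} = (1 + 4/5z)y_n
  Hence R(z) = (1 + 4/5z)/(1 − 1/5z).

Find x<0 with |R(x)|<1.
x=-0.67: |R|=0.4092
R=−1: 1+4/5x = −1+1/5x ⇒ -3/5x=2 ⇒ x=2/(-3/5)=-3.3333
Confirm numerically:
  x=-2.586: |R|=0.70446 <1
  x=-2.407: |R|=0.62481 <1
  x=-2.363: |R|=0.60464 <1
  x=-3.928: |R|=1.19982 >1
  x=-3.873: |R|=1.18246 >1
So |R|<1 on (-3.3333, 0).

z* = -3.3333.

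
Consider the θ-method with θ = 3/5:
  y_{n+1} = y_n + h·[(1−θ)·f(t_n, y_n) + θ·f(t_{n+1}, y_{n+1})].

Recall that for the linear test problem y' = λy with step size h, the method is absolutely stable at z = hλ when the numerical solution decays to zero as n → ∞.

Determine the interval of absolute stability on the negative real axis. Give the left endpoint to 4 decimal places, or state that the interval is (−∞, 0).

interval (−∞, 0).

With y'=λy (z=hλ):
  y_{n+1} = y_n + z·[2/5·y_n + 3/5·y_{n+1}] ⇒ (1 − 3/5z)y_{n+1} = (1 + 2/5z)y_n
  Hence R(z) = (1 + 2/5z)/(1 − 3/5z).

Find x<0 with |R(x)|<1.
x=-0.91: |R|=0.4114
x=-2: |R|=0.0909
x=-10: |R|=0.4286
x=-100: |R|=0.6393
θ=3/5≥1/2 ⇒ |1+2/5x|<|1−3/5x| ∀x<0 ⇒ interval (−∞,0).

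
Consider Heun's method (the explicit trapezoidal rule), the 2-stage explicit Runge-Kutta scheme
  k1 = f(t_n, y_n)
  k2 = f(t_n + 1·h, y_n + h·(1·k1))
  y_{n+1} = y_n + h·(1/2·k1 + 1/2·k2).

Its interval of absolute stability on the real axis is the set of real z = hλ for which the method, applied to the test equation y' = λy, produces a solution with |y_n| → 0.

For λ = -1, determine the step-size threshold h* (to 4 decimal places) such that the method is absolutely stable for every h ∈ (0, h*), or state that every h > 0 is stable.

Test eqn y'=λy, z=hλ:
  order 2, 2-stage ⇒ R(z)=1+z+z^2/2
  (e.g. R(-1.7)=0.74500, |R|=0.74500)

Solve |R(x)|<1 on ℝ⁻.
x=-1.7: |R|=0.7450
|R(-2)|=1.0000 |R(-1.98)|=0.9802 |R(-0.83)|=0.5145
Bisect:
  x_lo=-2.8251 |R|=2.1654  x_hi=-0.3390 |R|=0.7184
  mid=-1.58204 |R|=0.66939 →hi
  mid=-2.20355 |R|=1.22427 →lo
  mid=-1.89280 |R|=0.89854 →hi
  mid=-2.04817 |R|=1.04933 →lo
  mid=-1.97049 |R|=0.97092 →hi
  mid=-2.00933 |R|=1.00937 →lo
  mid=-1.98991 |R|=0.98996 →hi
  ...
  [-2.00007,-1.99992] ⇒ x*=-2.0000
So |R|<1 on (-2.0000, 0).

(-2.0000,0); λ=-1 ⇒ h* = 2.0000.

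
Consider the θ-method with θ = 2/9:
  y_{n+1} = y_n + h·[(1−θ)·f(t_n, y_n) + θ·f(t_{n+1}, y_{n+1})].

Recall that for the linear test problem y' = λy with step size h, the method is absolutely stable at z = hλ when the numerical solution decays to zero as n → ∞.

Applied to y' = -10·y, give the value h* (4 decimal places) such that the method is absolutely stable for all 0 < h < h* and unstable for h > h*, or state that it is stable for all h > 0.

Set f=λy, z=hλ:
  y_{n+1} = y_n + z·[7/9·y_n + 2/9·y_{n+1}] ⇒ (1 − 2/9z)y_{n+1} = (1 + 7/9z)y_n
  ⇒ R(z) = (1 + 7/9z)/(1 − 2/9z).

Solve |R(x)|<1 on ℝ⁻.
x=-0.7: |R|=0.3942
R=−1: 1+7/9x = −1+2/9x ⇒ -5/9x=2 ⇒ x=2/(-5/9)=-3.6000
Confirm numerically:
  x=-3.256: |R|=0.88912 <1
  x=-2.787: |R|=0.72108 <1
  x=-2.627: |R|=0.65869 <1
  x=-4.026: |R|=1.12491 >1
  x=-3.641: |R|=1.01259 >1
So |R|<1 on (-3.6000, 0).

(-3.6000,0); λ=-10 ⇒ h* = (18/5)/10 = 0.3600.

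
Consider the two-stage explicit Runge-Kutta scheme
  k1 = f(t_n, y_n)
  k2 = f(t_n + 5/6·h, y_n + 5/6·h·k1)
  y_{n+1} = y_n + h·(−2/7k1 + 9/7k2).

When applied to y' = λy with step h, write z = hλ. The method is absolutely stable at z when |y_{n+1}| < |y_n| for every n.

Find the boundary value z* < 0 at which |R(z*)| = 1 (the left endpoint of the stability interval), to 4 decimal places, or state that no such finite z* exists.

left endpoint -0.9333.

With y'=λy (z=hλ):
  k1=λy_n ⇒ h·k1=z·y_n;  k2=λ(1+5/6z)y_n ⇒ h·k2=z(1+5/6z)y_n
  y_{n+1}/y_n = 1 − 2/7z + 9/7z(1+5/6z) = 1 + z + 15/14z²
  Hence R(z) = 1 + z + 15/14z².

Need |R(x)|<1, x<0.
x=-1.53: |R|=1.9781
R=1: x+15/14x²=0 ⇒ x=−14/15=-0.9333; min R=1−1/(4·15/14)=0.7667>−1
Confirm numerically:
  x=-0.795: |R|=0.88217 <1
  x=-0.790: |R|=0.87868 <1
  x=-0.566: |R|=0.77724 <1
  x=-1.451: |R|=1.80479 >1
  x=-1.270: |R|=1.45811 >1
Stable set (-0.9333, 0).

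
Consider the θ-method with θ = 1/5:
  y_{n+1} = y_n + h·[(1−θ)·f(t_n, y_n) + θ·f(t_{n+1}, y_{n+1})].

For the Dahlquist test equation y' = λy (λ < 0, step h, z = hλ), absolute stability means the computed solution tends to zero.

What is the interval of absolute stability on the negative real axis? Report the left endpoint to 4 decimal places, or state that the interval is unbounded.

Set f=λy, z=hλ:
  y_{n+1} = y_n + z·[4/5·y_n + 1/5·y_{n+1}] ⇒ (1 − 1/5z)y_{n+1} = (1 + 4/5z)y_n
  so R(z) = (1 + 4/5z)/(1 − 1/5z).

Need |R(x)|<1, x<0.
x=-1.47: |R|=0.1360
R=−1: 1+4/5x = −1+1/5x ⇒ -3/5x=2 ⇒ x=2/(-3/5)=-3.3333
Confirm numerically:
  x=-3.247: |R|=0.96859 <1
  x=-2.014: |R|=0.43570 <1
  x=-1.416: |R|=0.10349 <1
  x=-3.707: |R|=1.12875 >1
  x=-3.465: |R|=1.04666 >1
So |R|<1 on (-3.3333, 0).

(-3.3333, 0).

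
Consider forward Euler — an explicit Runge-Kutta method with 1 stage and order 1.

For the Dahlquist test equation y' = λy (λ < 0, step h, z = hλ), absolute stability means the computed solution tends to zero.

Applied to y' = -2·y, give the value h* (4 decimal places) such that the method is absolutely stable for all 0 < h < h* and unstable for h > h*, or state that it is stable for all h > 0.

(-2.0000,0); λ=-2 ⇒ h* = 1.0000.

Set f=λy, z=hλ:
  order 1, 1-stage ⇒ R(z)=1+z
  (e.g. R(-1.18)=-0.18000, |R|=0.18000)

Solve |R(x)|<1 on ℝ⁻.
x=-1.18: |R|=0.1800
|R(-1.08)|=0.0800 |R(-0.72)|=0.2800 |R(-0.55)|=0.4500
Bisect:
  x_lo=-2.8425 |R|=1.8425  x_hi=-0.2662 |R|=0.7338
  mid=-1.55437 |R|=0.55437 →hi
  mid=-2.19844 |R|=1.19844 →lo
  mid=-1.87640 |R|=0.87640 →hi
  mid=-2.03742 |R|=1.03742 →lo
  mid=-1.95691 |R|=0.95691 →hi
  mid=-1.99716 |R|=0.99716 →hi
  mid=-2.01729 |R|=1.01729 →lo
  mid=-2.00723 |R|=1.00723 →lo
  ...
  [-2.00015,-1.99999] ⇒ x*=-2.0000
So |R|<1 on (-2.0000, 0).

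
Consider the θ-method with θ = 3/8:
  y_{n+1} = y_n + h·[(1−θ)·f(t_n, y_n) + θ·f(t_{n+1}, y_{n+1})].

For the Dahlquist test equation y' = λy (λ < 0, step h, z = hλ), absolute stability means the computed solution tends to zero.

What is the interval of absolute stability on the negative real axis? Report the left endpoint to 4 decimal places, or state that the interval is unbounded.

On y'=λy, z=hλ:
  y_{n+1} = y_n + z·[5/8·y_n + 3/8·y_{n+1}] ⇒ (1 − 3/8z)y_{n+1} = (1 + 5/8z)y_n
  so R(z) = (1 + 5/8z)/(1 − 3/8z).

Solve |R(x)|<1 on ℝ⁻.
x=-1.67: |R|=0.0269
R=−1: 1+5/8x = −1+3/8x ⇒ -1/4x=2 ⇒ x=2/(-1/4)=-8.0000
Confirm numerically:
  x=-6.254: |R|=0.86952 <1
  x=-5.359: |R|=0.78062 <1
  x=-3.859: |R|=0.57695 <1
  x=-3.230: |R|=0.46071 <1
  x=-8.337: |R|=1.02042 >1
  x=-8.250: |R|=1.01527 >1
So |R|<1 on (-8.0000, 0).

z∈(-8.0000,0).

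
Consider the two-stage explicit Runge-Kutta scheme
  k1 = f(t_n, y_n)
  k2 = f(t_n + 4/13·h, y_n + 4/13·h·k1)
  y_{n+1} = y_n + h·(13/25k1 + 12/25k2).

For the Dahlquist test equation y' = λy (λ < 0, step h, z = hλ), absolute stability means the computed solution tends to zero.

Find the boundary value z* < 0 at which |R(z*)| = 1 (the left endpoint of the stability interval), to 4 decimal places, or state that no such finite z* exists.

Test eqn y'=λy, z=hλ:
  k1=λy_n ⇒ h·k1=z·y_n;  k2=λ(1+4/13z)y_n ⇒ h·k2=z(1+4/13z)y_n
  y_{n+1}/y_n = 1 + 13/25z + 12/25z(1+4/13z) = 1 + z + 48/325z²
  Hence R(z) = 1 + z + 48/325z².

Find x<0 with |R(x)|<1.
x=-1.33: |R|=0.0687
R=1: x+48/325x²=0 ⇒ x=−325/48=-6.7708; min R=1−1/(4·48/325)=-0.6927>−1
Confirm numerically:
  x=-5.370: |R|=0.11101 <1
  x=-5.249: |R|=0.17978 <1
  x=-5.128: |R|=0.24423 <1
  x=-4.887: |R|=0.35970 <1
  x=-7.167: |R|=1.41935 >1
  x=-7.103: |R|=1.34846 >1
  x=-6.953: |R|=1.18707 >1
Interval (-6.7708, 0).

left endpoint -6.7708.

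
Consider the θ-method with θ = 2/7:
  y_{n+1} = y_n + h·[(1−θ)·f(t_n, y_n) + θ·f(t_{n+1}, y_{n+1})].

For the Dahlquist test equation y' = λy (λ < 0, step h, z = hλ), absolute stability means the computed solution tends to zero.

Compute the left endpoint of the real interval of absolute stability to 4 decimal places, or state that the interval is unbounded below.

left endpoint -4.6667.

On y'=λy, z=hλ:
  y_{n+1} = y_n + z·[5/7·y_n + 2/7·y_{n+1}] ⇒ (1 − 2/7z)y_{n+1} = (1 + 5/7z)y_n
  R(z) = (1 + 5/7z)/(1 − 2/7z).

Solve |R(x)|<1 on ℝ⁻.
x=-0.96: |R|=0.2466
R=−1: 1+5/7x = −1+2/7x ⇒ -3/7x=2 ⇒ x=2/(-3/7)=-4.6667
Confirm numerically:
  x=-3.514: |R|=0.75349 <1
  x=-2.559: |R|=0.47821 <1
  x=-1.977: |R|=0.26337 <1
  x=-4.883: |R|=1.03871 >1
  x=-4.813: |R|=1.02640 >1
So |R|<1 on (-4.6667, 0).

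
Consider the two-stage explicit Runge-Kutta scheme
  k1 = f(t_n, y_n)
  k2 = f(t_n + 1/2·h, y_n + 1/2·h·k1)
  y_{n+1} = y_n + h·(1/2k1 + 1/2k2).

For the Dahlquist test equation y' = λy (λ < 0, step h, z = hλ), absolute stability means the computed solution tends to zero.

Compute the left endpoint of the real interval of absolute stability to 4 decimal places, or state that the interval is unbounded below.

z* = -4.0000.

On y'=λy, z=hλ:
  k1=λy_n ⇒ h·k1=z·y_n;  k2=λ(1+1/2z)y_n ⇒ h·k2=z(1+1/2z)y_n
  y_{n+1}/y_n = 1 + 1/2z + 1/2z(1+1/2z) = 1 + z + 1/4z²
  R(z) = 1 + z + 1/4z².

Solve |R(x)|<1 on ℝ⁻.
x=-0.82: |R|=0.3481
R=1: x+1/4x²=0 ⇒ x=−4=-4.0000; min R=1−1/(4·1/4)=0.0000>−1
Confirm numerically:
  x=-3.361: |R|=0.46308 <1
  x=-2.998: |R|=0.24900 <1
  x=-1.927: |R|=0.00133 <1
  x=-4.356: |R|=1.38768 >1
  x=-4.350: |R|=1.38062 >1
  x=-4.207: |R|=1.21771 >1
Stable set (-4.0000, 0).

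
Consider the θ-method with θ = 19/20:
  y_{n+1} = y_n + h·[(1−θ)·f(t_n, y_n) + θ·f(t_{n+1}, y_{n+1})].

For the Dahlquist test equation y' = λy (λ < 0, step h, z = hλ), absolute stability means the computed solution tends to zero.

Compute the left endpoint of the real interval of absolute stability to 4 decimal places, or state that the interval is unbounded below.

On y'=λy, z=hλ:
  y_{n+1} = y_n + z·[1/20·y_n + 19/20·y_{n+1}] ⇒ (1 − 19/20z)y_{n+1} = (1 + 1/20z)y_n
  R(z) = (1 + 1/20z)/(1 − 19/20z).

Boundary: |R(x)|=1, x<0.
x=-1.54: |R|=0.3747
x=-2: |R|=0.3103
x=-10: |R|=0.0476
x=-100: |R|=0.0417
θ=19/20≥1/2 ⇒ |1+1/20x|<|1−19/20x| ∀x<0 ⇒ unbounded interval.

unbounded; (−∞, 0).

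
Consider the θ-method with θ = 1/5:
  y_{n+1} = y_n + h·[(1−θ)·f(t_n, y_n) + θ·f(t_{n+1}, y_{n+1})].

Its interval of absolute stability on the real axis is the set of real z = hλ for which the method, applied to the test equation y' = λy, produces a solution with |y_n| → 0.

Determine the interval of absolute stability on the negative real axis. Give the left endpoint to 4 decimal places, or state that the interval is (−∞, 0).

Test eqn y'=λy, z=hλ:
  y_{n+1} = y_n + z·[4/5·y_n + 1/5·y_{n+1}] ⇒ (1 − 1/5z)y_{n+1} = (1 + 4/5z)y_n
  Hence R(z) = (1 + 4/5z)/(1 − 1/5z).

Need |R(x)|<1, x<0.
x=-1.18: |R|=0.0453
R=−1: 1+4/5x = −1+1/5x ⇒ -3/5x=2 ⇒ x=2/(-3/5)=-3.3333
Confirm numerically:
  x=-3.252: |R|=0.97043 <1
  x=-2.606: |R|=0.71312 <1
  x=-2.097: |R|=0.47738 <1
  x=-1.713: |R|=0.27588 <1
  x=-3.708: |R|=1.12908 >1
  x=-3.705: |R|=1.12809 >1
  x=-3.466: |R|=1.04701 >1
Stable set (-3.3333, 0).

z∈(-3.3333,0).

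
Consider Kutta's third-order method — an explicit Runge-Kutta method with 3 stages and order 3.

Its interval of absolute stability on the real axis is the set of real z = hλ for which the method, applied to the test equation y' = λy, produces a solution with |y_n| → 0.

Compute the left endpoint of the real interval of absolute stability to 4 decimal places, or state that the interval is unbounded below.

Set f=λy, z=hλ:
  order 3, 3-stage ⇒ R(z)=1+z+z^2/2+z^3/6
  (e.g. R(-1.76)=-0.11983, |R|=0.11983)

Boundary: |R(x)|=1, x<0.
x=-1.76: |R|=0.1198
|R(-1.71)|=0.0813 |R(-1.67)|=0.0518 |R(-0.93)|=0.3684
Bisect:
  x_lo=-2.8995 |R|=1.7587  x_hi=-0.2250 |R|=0.7984
  mid=-1.56228 |R|=0.02257 →hi
  mid=-2.23090 |R|=0.59294 →hi
  mid=-2.56521 |R|=1.08837 →lo
  mid=-2.39806 |R|=0.82113 →hi
  mid=-2.48164 |R|=0.94958 →hi
  mid=-2.52342 |R|=1.01765 →lo
  mid=-2.50253 |R|=0.98328 →hi
  mid=-2.51298 |R|=1.00038 →lo
  ...
  [-2.51281,-2.51265] ⇒ x*=-2.5127
Interval (-2.5127, 0).

z* = -2.5127.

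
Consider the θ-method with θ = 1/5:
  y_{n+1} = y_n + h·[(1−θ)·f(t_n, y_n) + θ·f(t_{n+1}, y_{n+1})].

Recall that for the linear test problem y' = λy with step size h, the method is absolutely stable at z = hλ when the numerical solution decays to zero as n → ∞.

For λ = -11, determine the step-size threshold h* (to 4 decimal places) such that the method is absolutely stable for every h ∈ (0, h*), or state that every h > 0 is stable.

(-3.3333,0); λ=-11 ⇒ h* = (10/3)/11 = 0.3030.

Test eqn y'=λy, z=hλ:
  y_{n+1} = y_n + z·[4/5·y_n + 1/5·y_{n+1}] ⇒ (1 − 1/5z)y_{n+1} = (1 + 4/5z)y_n
  Hence R(z) = (1 + 4/5z)/(1 − 1/5z).

Boundary: |R(x)|=1, x<0.
x=-0.77: |R|=0.3328
R=−1: 1+4/5x = −1+1/5x ⇒ -3/5x=2 ⇒ x=2/(-3/5)=-3.3333
Confirm numerically:
  x=-2.747: |R|=0.77294 <1
  x=-2.112: |R|=0.48481 <1
  x=-1.396: |R|=0.09131 <1
  x=-3.865: |R|=1.17992 >1
  x=-3.600: |R|=1.09302 >1
  x=-3.382: |R|=1.01742 >1
Stable set (-3.3333, 0).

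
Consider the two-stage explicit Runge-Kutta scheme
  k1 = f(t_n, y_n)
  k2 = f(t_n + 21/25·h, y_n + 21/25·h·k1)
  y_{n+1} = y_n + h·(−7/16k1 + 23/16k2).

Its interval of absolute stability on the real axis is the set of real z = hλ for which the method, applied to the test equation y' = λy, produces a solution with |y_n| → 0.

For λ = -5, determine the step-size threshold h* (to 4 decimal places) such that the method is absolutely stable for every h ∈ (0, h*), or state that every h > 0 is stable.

(-0.8282,0); λ=-5 ⇒ h* = (400/483)/5 = 0.1656.

Set f=λy, z=hλ:
  k1=λy_n ⇒ h·k1=z·y_n;  k2=λ(1+21/25z)y_n ⇒ h·k2=z(1+21/25z)y_n
  y_{n+1}/y_n = 1 − 7/16z + 23/16z(1+21/25z) = 1 + z + 483/400z²
  ⇒ R(z) = 1 + z + 483/400z².

Solve |R(x)|<1 on ℝ⁻.
x=-1.47: |R|=2.1393
R=1: x+483/400x²=0 ⇒ x=−400/483=-0.8282; min R=1−1/(4·483/400)=0.7930>−1
Confirm numerically:
  x=-0.735: |R|=0.91732 <1
  x=-0.358: |R|=0.79676 <1
  x=-0.350: |R|=0.79792 <1
  x=-1.371: |R|=1.89867 >1
  x=-1.133: |R|=1.41705 >1
Stable set (-0.8282, 0).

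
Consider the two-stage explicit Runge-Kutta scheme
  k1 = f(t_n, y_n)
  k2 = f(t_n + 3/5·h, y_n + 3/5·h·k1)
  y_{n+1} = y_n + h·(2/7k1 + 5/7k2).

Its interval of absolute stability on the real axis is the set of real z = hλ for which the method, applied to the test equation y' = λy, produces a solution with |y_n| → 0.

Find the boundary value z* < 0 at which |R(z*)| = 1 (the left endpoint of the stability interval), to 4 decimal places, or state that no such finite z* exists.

On y'=λy, z=hλ:
  k1=λy_n ⇒ h·k1=z·y_n;  k2=λ(1+3/5z)y_n ⇒ h·k2=z(1+3/5z)y_n
  y_{n+1}/y_n = 1 + 2/7z + 5/7z(1+3/5z) = 1 + z + 3/7z²
  R(z) = 1 + z + 3/7z².

Need |R(x)|<1, x<0.
x=-1.21: |R|=0.4175
R=1: x+3/7x²=0 ⇒ x=−7/3=-2.3333; min R=1−1/(4·3/7)=0.4167>−1
Confirm numerically:
  x=-2.146: |R|=0.82771 <1
  x=-1.558: |R|=0.48230 <1
  x=-1.518: |R|=0.46957 <1
  x=-2.503: |R|=1.18200 >1
  x=-2.398: |R|=1.06646 >1
So |R|<1 on (-2.3333, 0).

left endpoint -2.3333.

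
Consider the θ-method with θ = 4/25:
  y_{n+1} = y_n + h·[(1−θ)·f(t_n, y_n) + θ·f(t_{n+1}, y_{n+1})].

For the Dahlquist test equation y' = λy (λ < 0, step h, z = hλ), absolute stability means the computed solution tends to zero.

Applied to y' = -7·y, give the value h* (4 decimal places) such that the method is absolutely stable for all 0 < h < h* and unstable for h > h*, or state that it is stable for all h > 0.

(-2.9412,0); λ=-7 ⇒ h* = (50/17)/7 = 0.4202.

Test eqn y'=λy, z=hλ:
  y_{n+1} = y_n + z·[21/25·y_n + 4/25·y_{n+1}] ⇒ (1 − 4/25z)y_{n+1} = (1 + 21/25z)y_n
  R(z) = (1 + 21/25z)/(1 − 4/25z).

Need |R(x)|<1, x<0.
x=-1.75: |R|=0.3672
R=−1: 1+21/25x = −1+4/25x ⇒ -17/25x=2 ⇒ x=2/(-17/25)=-2.9412
Confirm numerically:
  x=-2.663: |R|=0.86736 <1
  x=-2.541: |R|=0.80654 <1
  x=-2.216: |R|=0.63596 <1
  x=-3.390: |R|=1.19787 >1
  x=-3.184: |R|=1.10939 >1
Stable set (-2.9412, 0).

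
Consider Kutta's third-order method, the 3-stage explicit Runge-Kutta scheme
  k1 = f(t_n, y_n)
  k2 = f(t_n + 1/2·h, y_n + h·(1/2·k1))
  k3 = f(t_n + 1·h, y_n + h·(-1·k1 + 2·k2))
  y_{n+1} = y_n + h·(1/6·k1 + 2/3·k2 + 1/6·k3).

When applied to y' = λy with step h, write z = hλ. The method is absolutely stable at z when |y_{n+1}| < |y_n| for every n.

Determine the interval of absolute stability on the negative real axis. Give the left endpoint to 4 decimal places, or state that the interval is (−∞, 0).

z∈(-2.5127,0).

Set f=λy, z=hλ:
  order 3, 3-stage ⇒ R(z)=1+z+z^2/2+z^3/6
  (e.g. R(-1.53)=0.04352, |R|=0.04352)

Find x<0 with |R(x)|<1.
x=-1.53: |R|=0.0435
|R(-1.27)|=0.1951 |R(-1.13)|=0.2680 |R(-0.55)|=0.5735
Bisect:
  x_lo=-3.2596 |R|=2.7193  x_hi=-0.1018 |R|=0.9032
  mid=-1.68069 |R|=0.05958 →hi
  mid=-2.47014 |R|=0.93131 →hi
  mid=-2.86487 |R|=1.68002 →lo
  mid=-2.66751 |R|=1.27319 →lo
  mid=-2.56882 |R|=1.09461 →lo
  mid=-2.51948 |R|=1.01111 →lo
  mid=-2.49481 |R|=0.97076 →hi
  ...
  [-2.51293,-2.51274] ⇒ x*=-2.5127
Interval (-2.5127, 0).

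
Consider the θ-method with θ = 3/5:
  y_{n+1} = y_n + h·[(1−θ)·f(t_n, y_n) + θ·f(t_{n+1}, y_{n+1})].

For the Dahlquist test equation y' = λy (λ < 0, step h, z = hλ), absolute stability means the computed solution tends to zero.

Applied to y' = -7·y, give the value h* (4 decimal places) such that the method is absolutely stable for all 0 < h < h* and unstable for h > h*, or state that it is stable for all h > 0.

interval (−∞, 0). Any h>0 works for λ=-7.

With y'=λy (z=hλ):
  y_{n+1} = y_n + z·[2/5·y_n + 3/5·y_{n+1}] ⇒ (1 − 3/5z)y_{n+1} = (1 + 2/5z)y_n
  Hence R(z) = (1 + 2/5z)/(1 − 3/5z).

Solve |R(x)|<1 on ℝ⁻.
x=-1.12: |R|=0.3301
x=-2: |R|=0.0909
x=-10: |R|=0.4286
x=-100: |R|=0.6393
θ=3/5≥1/2 ⇒ |1+2/5x|<|1−3/5x| ∀x<0 ⇒ interval (−∞,0).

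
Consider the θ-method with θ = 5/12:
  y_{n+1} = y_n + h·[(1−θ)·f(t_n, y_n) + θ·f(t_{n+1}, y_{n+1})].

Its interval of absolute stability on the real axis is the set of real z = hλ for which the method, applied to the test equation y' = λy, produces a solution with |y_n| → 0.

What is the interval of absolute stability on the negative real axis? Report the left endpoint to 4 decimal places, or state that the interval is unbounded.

z∈(-12.0000,0).

Set f=λy, z=hλ:
  y_{n+1} = y_n + z·[7/12·y_n + 5/12·y_{n+1}] ⇒ (1 − 5/12z)y_{n+1} = (1 + 7/12z)y_n
  R(z) = (1 + 7/12z)/(1 − 5/12z).

Solve |R(x)|<1 on ℝ⁻.
x=-1.46: |R|=0.0922
R=−1: 1+7/12x = −1+5/12x ⇒ -1/6x=2 ⇒ x=2/(-1/6)=-12.0000
Confirm numerically:
  x=-9.893: |R|=0.93144 <1
  x=-9.750: |R|=0.92593 <1
  x=-5.154: |R|=0.63749 <1
  x=-12.531: |R|=1.01423 >1
  x=-12.524: |R|=1.01404 >1
  x=-12.513: |R|=1.01376 >1
Stable set (-12.0000, 0).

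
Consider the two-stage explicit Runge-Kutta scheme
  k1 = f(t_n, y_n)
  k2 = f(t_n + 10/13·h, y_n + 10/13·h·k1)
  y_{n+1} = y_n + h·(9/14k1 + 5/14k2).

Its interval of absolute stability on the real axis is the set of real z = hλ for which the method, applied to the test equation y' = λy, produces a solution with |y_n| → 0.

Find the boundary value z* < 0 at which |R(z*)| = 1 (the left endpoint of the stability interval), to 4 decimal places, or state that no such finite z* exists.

z* = -3.6400.

On y'=λy, z=hλ:
  k1=λy_n ⇒ h·k1=z·y_n;  k2=λ(1+10/13z)y_n ⇒ h·k2=z(1+10/13z)y_n
  y_{n+1}/y_n = 1 + 9/14z + 5/14z(1+10/13z) = 1 + z + 25/91z²
  so R(z) = 1 + z + 25/91z².

Boundary: |R(x)|=1, x<0.
x=-0.47: |R|=0.5907
R=1: x+25/91x²=0 ⇒ x=−91/25=-3.6400; min R=1−1/(4·25/91)=0.0900>−1
Confirm numerically:
  x=-3.317: |R|=0.70566 <1
  x=-3.170: |R|=0.59069 <1
  x=-3.085: |R|=0.52962 <1
  x=-2.461: |R|=0.20288 <1
  x=-4.167: |R|=1.60330 >1
  x=-4.046: |R|=1.45128 >1
Stable set (-3.6400, 0).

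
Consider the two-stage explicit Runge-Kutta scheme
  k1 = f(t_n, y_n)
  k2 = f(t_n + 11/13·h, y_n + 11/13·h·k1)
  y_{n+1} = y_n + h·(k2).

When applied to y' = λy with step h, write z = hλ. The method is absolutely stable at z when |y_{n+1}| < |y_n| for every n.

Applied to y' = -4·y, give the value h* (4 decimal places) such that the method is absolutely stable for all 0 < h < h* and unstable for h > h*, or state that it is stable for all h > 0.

(-1.1818,0); λ=-4 ⇒ h* = (13/11)/4 = 0.2955.

Set f=λy, z=hλ:
  k1=λy_n ⇒ h·k1=z·y_n;  k2=λ(1+11/13z)y_n ⇒ h·k2=z(1+11/13z)y_n
  y_{n+1}/y_n = 1 + z(1+11/13z) = 1 + z + 11/13z²
  R(z) = 1 + z + 11/13z².

Need |R(x)|<1, x<0.
x=-0.65: |R|=0.7075
R=1: x+11/13x²=0 ⇒ x=−13/11=-1.1818; min R=1−1/(4·11/13)=0.7045>−1
Confirm numerically:
  x=-1.118: |R|=0.93963 <1
  x=-0.679: |R|=0.71111 <1
  x=-0.574: |R|=0.70479 <1
  x=-1.692: |R|=1.73042 >1
  x=-1.590: |R|=1.54916 >1
Stable set (-1.1818, 0).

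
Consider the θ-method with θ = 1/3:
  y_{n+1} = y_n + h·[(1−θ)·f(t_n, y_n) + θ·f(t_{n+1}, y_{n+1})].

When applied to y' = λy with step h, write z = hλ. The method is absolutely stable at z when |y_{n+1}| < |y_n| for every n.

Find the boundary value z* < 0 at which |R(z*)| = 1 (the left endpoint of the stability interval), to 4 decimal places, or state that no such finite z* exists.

On y'=λy, z=hλ:
  y_{n+1} = y_n + z·[2/3·y_n + 1/3·y_{n+1}] ⇒ (1 − 1/3z)y_{n+1} = (1 + 2/3z)y_n
  R(z) = (1 + 2/3z)/(1 − 1/3z).

Solve |R(x)|<1 on ℝ⁻.
x=-1.62: |R|=0.0519
R=−1: 1+2/3x = −1+1/3x ⇒ -1/3x=2 ⇒ x=2/(-1/3)=-6.0000
Confirm numerically:
  x=-5.133: |R|=0.89340 <1
  x=-3.353: |R|=0.58335 <1
  x=-2.743: |R|=0.43287 <1
  x=-6.558: |R|=1.05838 >1
  x=-6.417: |R|=1.04428 >1
  x=-6.204: |R|=1.02216 >1
Interval (-6.0000, 0).

left endpoint -6.0000.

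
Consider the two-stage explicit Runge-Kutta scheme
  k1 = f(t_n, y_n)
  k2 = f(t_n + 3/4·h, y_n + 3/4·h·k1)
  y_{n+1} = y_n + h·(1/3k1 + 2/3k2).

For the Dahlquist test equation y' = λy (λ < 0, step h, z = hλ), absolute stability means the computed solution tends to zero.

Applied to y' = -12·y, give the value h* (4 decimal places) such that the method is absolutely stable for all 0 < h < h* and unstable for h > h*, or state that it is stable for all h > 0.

(-2.0000,0); λ=-12 ⇒ h* = (2)/12 = 0.1667.

With y'=λy (z=hλ):
  k1=λy_n ⇒ h·k1=z·y_n;  k2=λ(1+3/4z)y_n ⇒ h·k2=z(1+3/4z)y_n
  y_{n+1}/y_n = 1 + 1/3z + 2/3z(1+3/4z) = 1 + z + 1/2z²
  so R(z) = 1 + z + 1/2z².

Boundary: |R(x)|=1, x<0.
x=-1.16: |R|=0.5128
R=1: x+1/2x²=0 ⇒ x=−2=-2.0000; min R=1−1/(4·1/2)=0.5000>−1
Confirm numerically:
  x=-1.951: |R|=0.95220 <1
  x=-1.937: |R|=0.93898 <1
  x=-1.429: |R|=0.59202 <1
  x=-2.296: |R|=1.33981 >1
  x=-2.172: |R|=1.18679 >1
Stable set (-2.0000, 0).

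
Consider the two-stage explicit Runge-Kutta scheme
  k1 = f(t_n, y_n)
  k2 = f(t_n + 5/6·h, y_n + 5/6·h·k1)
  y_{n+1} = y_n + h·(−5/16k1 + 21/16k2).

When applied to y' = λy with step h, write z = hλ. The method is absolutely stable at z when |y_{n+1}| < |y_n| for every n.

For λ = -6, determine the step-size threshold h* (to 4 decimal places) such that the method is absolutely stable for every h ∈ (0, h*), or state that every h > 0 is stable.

(-0.9143,0); λ=-6 ⇒ h* = (32/35)/6 = 0.1524.

Test eqn y'=λy, z=hλ:
  k1=λy_n ⇒ h·k1=z·y_n;  k2=λ(1+5/6z)y_n ⇒ h·k2=z(1+5/6z)y_n
  y_{n+1}/y_n = 1 − 5/16z + 21/16z(1+5/6z) = 1 + z + 35/32z²
  so R(z) = 1 + z + 35/32z².

Solve |R(x)|<1 on ℝ⁻.
x=-0.59: |R|=0.7907
R=1: x+35/32x²=0 ⇒ x=−32/35=-0.9143; min R=1−1/(4·35/32)=0.7714>−1
Confirm numerically:
  x=-0.851: |R|=0.94109 <1
  x=-0.477: |R|=0.77186 <1
  x=-0.475: |R|=0.77178 <1
  x=-1.381: |R|=1.70496 >1
  x=-0.986: |R|=1.07734 >1
So |R|<1 on (-0.9143, 0).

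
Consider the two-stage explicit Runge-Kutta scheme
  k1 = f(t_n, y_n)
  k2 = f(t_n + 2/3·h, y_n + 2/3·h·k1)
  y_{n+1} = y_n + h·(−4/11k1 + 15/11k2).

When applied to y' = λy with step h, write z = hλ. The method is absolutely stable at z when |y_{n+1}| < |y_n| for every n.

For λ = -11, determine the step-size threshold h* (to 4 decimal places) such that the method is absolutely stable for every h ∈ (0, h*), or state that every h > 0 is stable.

With y'=λy (z=hλ):
  k1=λy_n ⇒ h·k1=z·y_n;  k2=λ(1+2/3z)y_n ⇒ h·k2=z(1+2/3z)y_n
  y_{n+1}/y_n = 1 − 4/11z + 15/11z(1+2/3z) = 1 + z + 10/11z²
  R(z) = 1 + z + 10/11z².

Find x<0 with |R(x)|<1.
x=-0.67: |R|=0.7381
R=1: x+10/11x²=0 ⇒ x=−11/10=-1.1000; min R=1−1/(4·10/11)=0.7250>−1
Confirm numerically:
  x=-0.872: |R|=0.81926 <1
  x=-0.838: |R|=0.80040 <1
  x=-0.772: |R|=0.76980 <1
  x=-1.575: |R|=1.68011 >1
  x=-1.305: |R|=1.24320 >1
Stable set (-1.1000, 0).

(-1.1000,0); λ=-11 ⇒ h* = (11/10)/11 = 0.1000.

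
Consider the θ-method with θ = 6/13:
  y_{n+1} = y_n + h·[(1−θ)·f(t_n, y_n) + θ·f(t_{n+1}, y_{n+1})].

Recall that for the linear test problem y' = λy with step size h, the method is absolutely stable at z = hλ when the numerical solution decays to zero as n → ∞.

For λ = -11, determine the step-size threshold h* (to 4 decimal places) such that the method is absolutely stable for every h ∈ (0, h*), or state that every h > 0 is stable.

(-26.0000,0); λ=-11 ⇒ h* = (26)/11 = 2.3636.

Test eqn y'=λy, z=hλ:
  y_{n+1} = y_n + z·[7/13·y_n + 6/13·y_{n+1}] ⇒ (1 − 6/13z)y_{n+1} = (1 + 7/13z)y_n
  Hence R(z) = (1 + 7/13z)/(1 − 6/13z).

Find x<0 with |R(x)|<1.
x=-1.78: |R|=0.0228
R=−1: 1+7/13x = −1+6/13x ⇒ -1/13x=2 ⇒ x=2/(-1/13)=-26.0000
Confirm numerically:
  x=-18.659: |R|=0.94125 <1
  x=-14.677: |R|=0.88796 <1
  x=-14.002: |R|=0.87632 <1
  x=-26.211: |R|=1.00124 >1
  x=-26.045: |R|=1.00027 >1
  x=-26.044: |R|=1.00026 >1
Interval (-26.0000, 0).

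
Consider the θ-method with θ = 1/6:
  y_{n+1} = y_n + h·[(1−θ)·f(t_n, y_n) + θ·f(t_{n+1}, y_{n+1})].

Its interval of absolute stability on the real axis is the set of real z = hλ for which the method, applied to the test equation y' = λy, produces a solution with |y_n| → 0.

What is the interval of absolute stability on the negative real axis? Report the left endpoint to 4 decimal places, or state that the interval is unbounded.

z∈(-3.0000,0).

Set f=λy, z=hλ:
  y_{n+1} = y_n + z·[5/6·y_n + 1/6·y_{n+1}] ⇒ (1 − 1/6z)y_{n+1} = (1 + 5/6z)y_n
  Hence R(z) = (1 + 5/6z)/(1 − 1/6z).

Need |R(x)|<1, x<0.
x=-0.96: |R|=0.1724
R=−1: 1+5/6x = −1+1/6x ⇒ -2/3x=2 ⇒ x=2/(-2/3)=-3.0000
Confirm numerically:
  x=-2.691: |R|=0.85778 <1
  x=-2.646: |R|=0.83622 <1
  x=-2.618: |R|=0.82270 <1
  x=-1.982: |R|=0.48985 <1
  x=-3.522: |R|=1.21928 >1
  x=-3.399: |R|=1.16981 >1
  x=-3.074: |R|=1.03262 >1
Interval (-3.0000, 0).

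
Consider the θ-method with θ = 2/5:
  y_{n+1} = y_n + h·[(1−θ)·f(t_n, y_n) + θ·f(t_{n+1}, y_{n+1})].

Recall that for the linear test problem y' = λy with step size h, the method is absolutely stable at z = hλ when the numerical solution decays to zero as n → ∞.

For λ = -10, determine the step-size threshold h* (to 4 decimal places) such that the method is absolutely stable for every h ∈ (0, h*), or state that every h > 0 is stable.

On y'=λy, z=hλ:
  y_{n+1} = y_n + z·[3/5·y_n + 2/5·y_{n+1}] ⇒ (1 − 2/5z)y_{n+1} = (1 + 3/5z)y_n
  Hence R(z) = (1 + 3/5z)/(1 − 2/5z).

Solve |R(x)|<1 on ℝ⁻.
x=-0.42: |R|=0.6404
R=−1: 1+3/5x = −1+2/5x ⇒ -1/5x=2 ⇒ x=2/(-1/5)=-10.0000
Confirm numerically:
  x=-8.213: |R|=0.91660 <1
  x=-6.700: |R|=0.82065 <1
  x=-5.833: |R|=0.74997 <1
  x=-10.496: |R|=1.01908 >1
  x=-10.488: |R|=1.01879 >1
So |R|<1 on (-10.0000, 0).

(-10.0000,0); λ=-10 ⇒ h* = (10)/10 = 1.0000.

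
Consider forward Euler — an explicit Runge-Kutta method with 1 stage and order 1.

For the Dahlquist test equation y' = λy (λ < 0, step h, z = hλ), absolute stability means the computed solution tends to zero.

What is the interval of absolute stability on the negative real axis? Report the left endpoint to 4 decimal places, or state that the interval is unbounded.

(-2.0000, 0).

Test eqn y'=λy, z=hλ:
  order 1, 1-stage ⇒ R(z)=1+z
  (e.g. R(-0.68)=0.32000, |R|=0.32000)

Find x<0 with |R(x)|<1.
x=-0.68: |R|=0.3200
|R(-2.17)|=1.1700 |R(-1.42)|=0.4200 |R(-1.3)|=0.3000
Bisect:
  x_lo=-2.3366 |R|=1.3366  x_hi=-0.2796 |R|=0.7204
  mid=-1.30807 |R|=0.30807 →hi
  mid=-1.82232 |R|=0.82232 →hi
  mid=-2.07944 |R|=1.07944 →lo
  mid=-1.95088 |R|=0.95088 →hi
  mid=-2.01516 |R|=1.01516 →lo
  mid=-1.98302 |R|=0.98302 →hi
  mid=-1.99909 |R|=0.99909 →hi
  mid=-2.00713 |R|=1.00713 →lo
  mid=-2.00311 |R|=1.00311 →lo
  mid=-2.00110 |R|=1.00110 →lo
  ...
  [-2.00010,-1.99997] ⇒ x*=-2.0000
Interval (-2.0000, 0).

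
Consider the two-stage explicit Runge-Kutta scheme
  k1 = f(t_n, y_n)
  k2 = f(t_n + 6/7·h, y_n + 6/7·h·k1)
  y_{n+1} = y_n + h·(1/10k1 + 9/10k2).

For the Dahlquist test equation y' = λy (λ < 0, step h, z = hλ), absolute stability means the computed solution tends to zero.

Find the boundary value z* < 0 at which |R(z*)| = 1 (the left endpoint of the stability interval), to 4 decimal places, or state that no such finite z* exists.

left endpoint -1.2963.

Set f=λy, z=hλ:
  k1=λy_n ⇒ h·k1=z·y_n;  k2=λ(1+6/7z)y_n ⇒ h·k2=z(1+6/7z)y_n
  y_{n+1}/y_n = 1 + 1/10z + 9/10z(1+6/7z) = 1 + z + 27/35z²
  Hence R(z) = 1 + z + 27/35z².

Find x<0 with |R(x)|<1.
x=-1.31: |R|=1.0138
R=1: x+27/35x²=0 ⇒ x=−35/27=-1.2963; min R=1−1/(4·27/35)=0.6759>−1
Confirm numerically:
  x=-0.948: |R|=0.74529 <1
  x=-0.661: |R|=0.67605 <1
  x=-0.596: |R|=0.67802 <1
  x=-1.790: |R|=1.68173 >1
  x=-1.535: |R|=1.28266 >1
So |R|<1 on (-1.2963, 0).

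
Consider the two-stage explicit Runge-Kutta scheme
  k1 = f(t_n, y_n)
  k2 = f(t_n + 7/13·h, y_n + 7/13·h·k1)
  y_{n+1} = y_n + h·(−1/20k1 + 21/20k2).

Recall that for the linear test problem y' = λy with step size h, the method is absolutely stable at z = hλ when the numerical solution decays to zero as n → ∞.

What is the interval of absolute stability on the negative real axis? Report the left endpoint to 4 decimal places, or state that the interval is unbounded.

With y'=λy (z=hλ):
  k1=λy_n ⇒ h·k1=z·y_n;  k2=λ(1+7/13z)y_n ⇒ h·k2=z(1+7/13z)y_n
  y_{n+1}/y_n = 1 − 1/20z + 21/20z(1+7/13z) = 1 + z + 147/260z²
  so R(z) = 1 + z + 147/260z².

Solve |R(x)|<1 on ℝ⁻.
x=-1.44: |R|=0.7324
R=1: x+147/260x²=0 ⇒ x=−260/147=-1.7687; min R=1−1/(4·147/260)=0.5578>−1
Confirm numerically:
  x=-1.447: |R|=0.73681 <1
  x=-1.300: |R|=0.65550 <1
  x=-0.844: |R|=0.55874 <1
  x=-0.795: |R|=0.56234 <1
  x=-2.262: |R|=1.63087 >1
  x=-2.125: |R|=1.42806 >1
So |R|<1 on (-1.7687, 0).

(-1.7687, 0).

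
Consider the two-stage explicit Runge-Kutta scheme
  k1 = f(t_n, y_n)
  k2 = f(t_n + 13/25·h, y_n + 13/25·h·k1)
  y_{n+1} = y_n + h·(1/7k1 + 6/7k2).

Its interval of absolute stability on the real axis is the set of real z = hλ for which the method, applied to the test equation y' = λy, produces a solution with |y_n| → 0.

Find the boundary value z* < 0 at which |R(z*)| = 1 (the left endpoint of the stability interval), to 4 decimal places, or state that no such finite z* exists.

z* = -2.2436.

On y'=λy, z=hλ:
  k1=λy_n ⇒ h·k1=z·y_n;  k2=λ(1+13/25z)y_n ⇒ h·k2=z(1+13/25z)y_n
  y_{n+1}/y_n = 1 + 1/7z + 6/7z(1+13/25z) = 1 + z + 78/175z²
  Hence R(z) = 1 + z + 78/175z².

Boundary: |R(x)|=1, x<0.
x=-1.29: |R|=0.4517
R=1: x+78/175x²=0 ⇒ x=−175/78=-2.2436; min R=1−1/(4·78/175)=0.4391>−1
Confirm numerically:
  x=-2.127: |R|=0.88947 <1
  x=-1.479: |R|=0.49597 <1
  x=-1.345: |R|=0.46131 <1
  x=-1.119: |R|=0.43911 <1
  x=-2.676: |R|=1.51575 >1
  x=-2.516: |R|=1.30549 >1
Interval (-2.2436, 0).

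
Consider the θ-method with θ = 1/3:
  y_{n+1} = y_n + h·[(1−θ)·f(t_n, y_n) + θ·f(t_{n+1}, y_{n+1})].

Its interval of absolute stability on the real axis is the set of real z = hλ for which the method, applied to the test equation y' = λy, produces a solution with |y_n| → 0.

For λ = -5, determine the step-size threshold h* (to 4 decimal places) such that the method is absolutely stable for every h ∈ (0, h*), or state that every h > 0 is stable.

Set f=λy, z=hλ:
  y_{n+1} = y_n + z·[2/3·y_n + 1/3·y_{n+1}] ⇒ (1 − 1/3z)y_{n+1} = (1 + 2/3z)y_n
  so R(z) = (1 + 2/3z)/(1 − 1/3z).

Solve |R(x)|<1 on ℝ⁻.
x=-0.45: |R|=0.6087
R=−1: 1+2/3x = −1+1/3x ⇒ -1/3x=2 ⇒ x=2/(-1/3)=-6.0000
Confirm numerically:
  x=-5.478: |R|=0.93843 <1
  x=-4.654: |R|=0.82414 <1
  x=-3.421: |R|=0.59835 <1
  x=-2.958: |R|=0.48943 <1
  x=-6.367: |R|=1.03918 >1
  x=-6.257: |R|=1.02776 >1
Interval (-6.0000, 0).

(-6.0000,0); λ=-5 ⇒ h* = (6)/5 = 1.2000.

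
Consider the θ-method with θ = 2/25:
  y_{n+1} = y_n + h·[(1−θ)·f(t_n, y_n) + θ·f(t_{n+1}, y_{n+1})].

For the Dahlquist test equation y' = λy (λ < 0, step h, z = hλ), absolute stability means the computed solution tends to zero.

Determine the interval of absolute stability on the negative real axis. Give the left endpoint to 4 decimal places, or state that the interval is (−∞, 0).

Set f=λy, z=hλ:
  y_{n+1} = y_n + z·[23/25·y_n + 2/25·y_{n+1}] ⇒ (1 − 2/25z)y_{n+1} = (1 + 23/25z)y_n
  ⇒ R(z) = (1 + 23/25z)/(1 − 2/25z).

Boundary: |R(x)|=1, x<0.
x=-0.8: |R|=0.2481
R=−1: 1+23/25x = −1+2/25x ⇒ -21/25x=2 ⇒ x=2/(-21/25)=-2.3810
Confirm numerically:
  x=-2.355: |R|=0.98166 <1
  x=-2.302: |R|=0.94399 <1
  x=-1.853: |R|=0.61377 <1
  x=-1.802: |R|=0.57495 <1
  x=-2.793: |R|=1.28291 >1
  x=-2.503: |R|=1.08542 >1
Stable set (-2.3810, 0).

(-2.3810, 0).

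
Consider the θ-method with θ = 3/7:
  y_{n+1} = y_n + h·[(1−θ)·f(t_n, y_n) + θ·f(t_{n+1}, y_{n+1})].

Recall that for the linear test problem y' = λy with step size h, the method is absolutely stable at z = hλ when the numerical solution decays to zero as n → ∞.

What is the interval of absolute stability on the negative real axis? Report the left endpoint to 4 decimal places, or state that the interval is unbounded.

Test eqn y'=λy, z=hλ:
  y_{n+1} = y_n + z·[4/7·y_n + 3/7·y_{n+1}] ⇒ (1 − 3/7z)y_{n+1} = (1 + 4/7z)y_n
  R(z) = (1 + 4/7z)/(1 − 3/7z).

Boundary: |R(x)|=1, x<0.
x=-1.24: |R|=0.1903
R=−1: 1+4/7x = −1+3/7x ⇒ -1/7x=2 ⇒ x=2/(-1/7)=-14.0000
Confirm numerically:
  x=-11.709: |R|=0.94562 <1
  x=-9.102: |R|=0.85723 <1
  x=-8.552: |R|=0.83317 <1
  x=-6.083: |R|=0.68644 <1
  x=-14.293: |R|=1.00587 >1
  x=-14.288: |R|=1.00578 >1
  x=-14.227: |R|=1.00457 >1
Interval (-14.0000, 0).

z∈(-14.0000,0).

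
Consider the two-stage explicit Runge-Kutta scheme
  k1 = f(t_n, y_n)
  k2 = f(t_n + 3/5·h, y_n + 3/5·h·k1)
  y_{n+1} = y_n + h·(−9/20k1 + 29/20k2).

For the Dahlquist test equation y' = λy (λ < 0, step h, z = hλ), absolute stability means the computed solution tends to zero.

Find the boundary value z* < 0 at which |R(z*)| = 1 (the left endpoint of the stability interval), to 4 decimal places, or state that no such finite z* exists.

With y'=λy (z=hλ):
  k1=λy_n ⇒ h·k1=z·y_n;  k2=λ(1+3/5z)y_n ⇒ h·k2=z(1+3/5z)y_n
  y_{n+1}/y_n = 1 − 9/20z + 29/20z(1+3/5z) = 1 + z + 87/100z²
  R(z) = 1 + z + 87/100z².

Need |R(x)|<1, x<0.
x=-0.84: |R|=0.7739
R=1: x+87/100x²=0 ⇒ x=−100/87=-1.1494; min R=1−1/(4·87/100)=0.7126>−1
Confirm numerically:
  x=-0.697: |R|=0.72565 <1
  x=-0.688: |R|=0.72381 <1
  x=-0.665: |R|=0.71974 <1
  x=-0.463: |R|=0.72350 <1
  x=-1.523: |R|=1.49499 >1
  x=-1.521: |R|=1.49169 >1
  x=-1.275: |R|=1.13929 >1
So |R|<1 on (-1.1494, 0).

left endpoint -1.1494.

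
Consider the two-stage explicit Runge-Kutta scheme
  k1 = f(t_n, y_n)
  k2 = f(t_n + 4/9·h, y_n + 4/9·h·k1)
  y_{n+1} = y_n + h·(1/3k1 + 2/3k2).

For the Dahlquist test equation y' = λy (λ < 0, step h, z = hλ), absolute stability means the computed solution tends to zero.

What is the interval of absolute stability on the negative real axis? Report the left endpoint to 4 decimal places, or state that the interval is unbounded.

Test eqn y'=λy, z=hλ:
  k1=λy_n ⇒ h·k1=z·y_n;  k2=λ(1+4/9z)y_n ⇒ h·k2=z(1+4/9z)y_n
  y_{n+1}/y_n = 1 + 1/3z + 2/3z(1+4/9z) = 1 + z + 8/27z²
  Hence R(z) = 1 + z + 8/27z².

Boundary: |R(x)|=1, x<0.
x=-1.28: |R|=0.2055
R=1: x+8/27x²=0 ⇒ x=−27/8=-3.3750; min R=1−1/(4·8/27)=0.1562>−1
Confirm numerically:
  x=-3.324: |R|=0.94977 <1
  x=-3.039: |R|=0.69745 <1
  x=-2.754: |R|=0.49326 <1
  x=-1.967: |R|=0.17940 <1
  x=-3.439: |R|=1.06521 >1
  x=-3.434: |R|=1.06003 >1
So |R|<1 on (-3.3750, 0).

z∈(-3.3750,0).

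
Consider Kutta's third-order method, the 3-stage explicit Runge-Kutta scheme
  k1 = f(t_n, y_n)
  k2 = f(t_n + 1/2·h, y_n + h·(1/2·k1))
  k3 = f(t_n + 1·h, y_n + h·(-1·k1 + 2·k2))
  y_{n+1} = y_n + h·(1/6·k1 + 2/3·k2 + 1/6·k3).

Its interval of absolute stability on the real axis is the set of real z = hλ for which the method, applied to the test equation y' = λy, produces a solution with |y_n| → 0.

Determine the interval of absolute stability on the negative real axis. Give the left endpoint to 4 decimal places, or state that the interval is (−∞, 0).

Test eqn y'=λy, z=hλ:
  order 3, 3-stage ⇒ R(z)=1+z+z^2/2+z^3/6
  (e.g. R(-0.55)=0.57352, |R|=0.57352)

Boundary: |R(x)|=1, x<0.
x=-0.55: |R|=0.5735
|R(-1.98)|=0.3135 |R(-1.89)|=0.2292 |R(-1.59)|=0.0041
Bisect:
  x_lo=-2.9864 |R|=1.9661  x_hi=-0.2357 |R|=0.7899
  mid=-1.61102 |R|=0.01020 →hi
  mid=-2.29869 |R|=0.68107 →hi
  mid=-2.64252 |R|=1.22648 →lo
  mid=-2.47061 |R|=0.93204 →hi
  mid=-2.55656 |R|=1.07351 →lo
  mid=-2.51358 |R|=1.00138 →lo
  mid=-2.49209 |R|=0.96637 →hi
  mid=-2.50284 |R|=0.98379 →hi
  mid=-2.50821 |R|=0.99256 →hi
  mid=-2.51090 |R|=0.99697 →hi
  ...
  [-2.51291,-2.51275] ⇒ x*=-2.5127
So |R|<1 on (-2.5127, 0).

z∈(-2.5127,0).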